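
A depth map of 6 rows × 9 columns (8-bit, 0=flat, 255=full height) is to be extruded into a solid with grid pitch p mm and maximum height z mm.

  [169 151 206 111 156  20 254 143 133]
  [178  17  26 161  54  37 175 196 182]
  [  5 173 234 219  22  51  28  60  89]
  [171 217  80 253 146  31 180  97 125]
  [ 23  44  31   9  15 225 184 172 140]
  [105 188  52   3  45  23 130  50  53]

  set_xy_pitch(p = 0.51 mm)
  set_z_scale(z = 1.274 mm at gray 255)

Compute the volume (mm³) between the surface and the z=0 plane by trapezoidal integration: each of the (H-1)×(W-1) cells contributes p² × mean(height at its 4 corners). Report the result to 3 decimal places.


height_mm = gray/255 × 1.274; cell vol = 0.51² × mean(4 corners)
unit = 0.51² × 1.274 / (4×255) = 0.00032487 mm³ per gray-sum
row 0: Σ corner-gray over 8 cells = 4076  → 1.3242
row 1: Σ corner-gray over 8 cells = 3360  → 1.0916
row 2: Σ corner-gray over 8 cells = 3972  → 1.2904
row 3: Σ corner-gray over 8 cells = 3827  → 1.2433
row 4: Σ corner-gray over 8 cells = 2663  → 0.8651
Σ rows: total corner-gray = 17898  → 5.8145 mm³

5.815


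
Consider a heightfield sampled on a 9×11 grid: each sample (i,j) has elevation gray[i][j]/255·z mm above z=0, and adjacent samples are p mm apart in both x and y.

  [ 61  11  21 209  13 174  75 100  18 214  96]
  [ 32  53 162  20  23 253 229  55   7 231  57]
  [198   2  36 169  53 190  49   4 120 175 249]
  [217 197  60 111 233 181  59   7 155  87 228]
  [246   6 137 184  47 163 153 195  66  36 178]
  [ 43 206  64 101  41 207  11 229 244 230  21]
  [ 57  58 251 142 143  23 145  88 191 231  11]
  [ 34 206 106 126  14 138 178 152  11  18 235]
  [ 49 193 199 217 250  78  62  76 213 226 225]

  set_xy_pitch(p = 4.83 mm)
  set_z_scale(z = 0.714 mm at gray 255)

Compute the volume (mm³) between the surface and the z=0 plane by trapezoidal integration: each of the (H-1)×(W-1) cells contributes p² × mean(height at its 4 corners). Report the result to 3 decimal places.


height_mm = gray/255 × 0.714; cell vol = 4.83² × mean(4 corners)
unit = 4.83² × 0.714 / (4×255) = 0.0163302 mm³ per gray-sum
row 0: Σ corner-gray over 10 cells = 3982  → 65.0270
row 1: Σ corner-gray over 10 cells = 4198  → 68.5543
row 2: Σ corner-gray over 10 cells = 4668  → 76.2295
row 3: Σ corner-gray over 10 cells = 5023  → 82.0267
row 4: Σ corner-gray over 10 cells = 5128  → 83.7414
row 5: Σ corner-gray over 10 cells = 5342  → 87.2361
row 6: Σ corner-gray over 10 cells = 4779  → 78.0422
row 7: Σ corner-gray over 10 cells = 5469  → 89.3100
Σ rows: total corner-gray = 38589  → 630.1672 mm³

630.167


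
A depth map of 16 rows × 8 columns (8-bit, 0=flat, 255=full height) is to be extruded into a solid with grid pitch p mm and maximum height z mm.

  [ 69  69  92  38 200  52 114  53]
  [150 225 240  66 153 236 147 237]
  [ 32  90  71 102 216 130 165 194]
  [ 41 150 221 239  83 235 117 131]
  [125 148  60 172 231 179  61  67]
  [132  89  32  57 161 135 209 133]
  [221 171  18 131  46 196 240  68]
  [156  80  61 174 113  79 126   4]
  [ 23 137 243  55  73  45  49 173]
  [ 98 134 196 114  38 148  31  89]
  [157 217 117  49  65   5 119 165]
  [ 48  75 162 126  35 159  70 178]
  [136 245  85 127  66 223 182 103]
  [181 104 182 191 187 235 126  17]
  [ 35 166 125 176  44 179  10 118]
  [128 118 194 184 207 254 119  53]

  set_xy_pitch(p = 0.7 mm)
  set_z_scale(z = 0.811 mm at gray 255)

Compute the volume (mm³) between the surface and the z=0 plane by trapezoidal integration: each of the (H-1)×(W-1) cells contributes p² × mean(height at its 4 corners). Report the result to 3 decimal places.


20.995

height_mm = gray/255 × 0.811; cell vol = 0.7² × mean(4 corners)
unit = 0.7² × 0.811 / (4×255) = 0.000389598 mm³ per gray-sum
row 0: Σ corner-gray over 7 cells = 3773  → 1.4700
row 1: Σ corner-gray over 7 cells = 4295  → 1.6733
row 2: Σ corner-gray over 7 cells = 4036  → 1.5724
row 3: Σ corner-gray over 7 cells = 4156  → 1.6192
row 4: Σ corner-gray over 7 cells = 3525  → 1.3733
row 5: Σ corner-gray over 7 cells = 3524  → 1.3729
row 6: Σ corner-gray over 7 cells = 3319  → 1.2931
row 7: Σ corner-gray over 7 cells = 2826  → 1.1010
row 8: Σ corner-gray over 7 cells = 2909  → 1.1333
row 9: Σ corner-gray over 7 cells = 2975  → 1.1591
row 10: Σ corner-gray over 7 cells = 2946  → 1.1478
row 11: Σ corner-gray over 7 cells = 3575  → 1.3928
row 12: Σ corner-gray over 7 cells = 4343  → 1.6920
row 13: Σ corner-gray over 7 cells = 3801  → 1.4809
row 14: Σ corner-gray over 7 cells = 3886  → 1.5140
Σ rows: total corner-gray = 53889  → 20.9950 mm³


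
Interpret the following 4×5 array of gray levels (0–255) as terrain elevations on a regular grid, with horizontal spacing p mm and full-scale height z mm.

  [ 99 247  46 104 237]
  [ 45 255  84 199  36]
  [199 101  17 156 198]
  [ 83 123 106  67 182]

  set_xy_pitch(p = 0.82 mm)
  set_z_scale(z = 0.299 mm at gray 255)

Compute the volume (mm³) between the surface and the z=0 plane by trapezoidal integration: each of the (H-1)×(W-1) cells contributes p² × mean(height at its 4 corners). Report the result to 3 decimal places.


1.220

height_mm = gray/255 × 0.299; cell vol = 0.82² × mean(4 corners)
unit = 0.82² × 0.299 / (4×255) = 0.000197105 mm³ per gray-sum
row 0: Σ corner-gray over 4 cells = 2287  → 0.4508
row 1: Σ corner-gray over 4 cells = 2102  → 0.4143
row 2: Σ corner-gray over 4 cells = 1802  → 0.3552
Σ rows: total corner-gray = 6191  → 1.2203 mm³


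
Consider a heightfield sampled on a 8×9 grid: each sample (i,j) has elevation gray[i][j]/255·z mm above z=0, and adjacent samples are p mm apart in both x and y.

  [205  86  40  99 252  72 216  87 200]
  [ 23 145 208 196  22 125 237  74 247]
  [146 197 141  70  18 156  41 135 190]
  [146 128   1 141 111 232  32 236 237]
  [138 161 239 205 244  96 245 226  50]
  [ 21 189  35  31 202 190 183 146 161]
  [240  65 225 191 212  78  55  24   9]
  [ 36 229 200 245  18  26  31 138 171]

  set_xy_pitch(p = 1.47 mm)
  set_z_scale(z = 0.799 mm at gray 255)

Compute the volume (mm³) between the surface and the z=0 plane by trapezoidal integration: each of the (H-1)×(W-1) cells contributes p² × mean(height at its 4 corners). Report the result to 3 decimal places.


52.233

height_mm = gray/255 × 0.799; cell vol = 1.47² × mean(4 corners)
unit = 1.47² × 0.799 / (4×255) = 0.00169271 mm³ per gray-sum
row 0: Σ corner-gray over 8 cells = 4393  → 7.4361
row 1: Σ corner-gray over 8 cells = 4136  → 7.0010
row 2: Σ corner-gray over 8 cells = 3997  → 6.7657
row 3: Σ corner-gray over 8 cells = 5165  → 8.7428
row 4: Σ corner-gray over 8 cells = 5154  → 8.7242
row 5: Σ corner-gray over 8 cells = 4083  → 6.9113
row 6: Σ corner-gray over 8 cells = 3930  → 6.6523
Σ rows: total corner-gray = 30858  → 52.2335 mm³


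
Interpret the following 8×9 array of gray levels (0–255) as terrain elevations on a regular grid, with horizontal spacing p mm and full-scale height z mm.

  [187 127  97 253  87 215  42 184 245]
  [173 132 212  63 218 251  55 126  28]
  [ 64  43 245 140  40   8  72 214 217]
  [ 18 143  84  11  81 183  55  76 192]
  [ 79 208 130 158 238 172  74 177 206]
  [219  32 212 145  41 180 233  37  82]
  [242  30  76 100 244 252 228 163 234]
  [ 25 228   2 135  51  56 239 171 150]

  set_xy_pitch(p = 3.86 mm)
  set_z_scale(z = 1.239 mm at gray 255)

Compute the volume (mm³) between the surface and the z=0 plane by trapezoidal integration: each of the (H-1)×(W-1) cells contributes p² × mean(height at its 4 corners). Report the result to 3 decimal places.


height_mm = gray/255 × 1.239; cell vol = 3.86² × mean(4 corners)
unit = 3.86² × 1.239 / (4×255) = 0.0180986 mm³ per gray-sum
row 0: Σ corner-gray over 8 cells = 4757  → 86.0952
row 1: Σ corner-gray over 8 cells = 4120  → 74.5664
row 2: Σ corner-gray over 8 cells = 3281  → 59.3816
row 3: Σ corner-gray over 8 cells = 4075  → 73.7519
row 4: Σ corner-gray over 8 cells = 4660  → 84.3396
row 5: Σ corner-gray over 8 cells = 4723  → 85.4798
row 6: Σ corner-gray over 8 cells = 4601  → 83.2718
Σ rows: total corner-gray = 30217  → 546.8864 mm³

546.886


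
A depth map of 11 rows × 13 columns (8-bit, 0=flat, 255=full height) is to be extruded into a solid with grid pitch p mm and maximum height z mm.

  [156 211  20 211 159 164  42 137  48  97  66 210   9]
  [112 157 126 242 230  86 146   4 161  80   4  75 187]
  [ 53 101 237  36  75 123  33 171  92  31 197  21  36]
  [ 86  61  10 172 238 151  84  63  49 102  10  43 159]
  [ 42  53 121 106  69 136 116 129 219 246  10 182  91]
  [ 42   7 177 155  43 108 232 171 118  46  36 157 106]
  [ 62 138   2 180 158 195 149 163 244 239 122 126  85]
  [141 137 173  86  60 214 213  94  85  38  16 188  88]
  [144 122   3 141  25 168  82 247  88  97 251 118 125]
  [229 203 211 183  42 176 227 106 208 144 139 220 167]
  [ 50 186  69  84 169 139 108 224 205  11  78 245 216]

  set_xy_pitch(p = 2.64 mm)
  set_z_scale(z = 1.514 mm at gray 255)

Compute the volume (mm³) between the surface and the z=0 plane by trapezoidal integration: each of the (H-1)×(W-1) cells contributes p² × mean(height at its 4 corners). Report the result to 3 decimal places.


height_mm = gray/255 × 1.514; cell vol = 2.64² × mean(4 corners)
unit = 2.64² × 1.514 / (4×255) = 0.0103451 mm³ per gray-sum
row 0: Σ corner-gray over 12 cells = 5816  → 60.1669
row 1: Σ corner-gray over 12 cells = 5244  → 54.2496
row 2: Σ corner-gray over 12 cells = 4534  → 46.9046
row 3: Σ corner-gray over 12 cells = 5118  → 52.9461
row 4: Σ corner-gray over 12 cells = 5555  → 57.4669
row 5: Σ corner-gray over 12 cells = 6227  → 64.4188
row 6: Σ corner-gray over 12 cells = 6416  → 66.3740
row 7: Σ corner-gray over 12 cells = 5790  → 59.8980
row 8: Σ corner-gray over 12 cells = 7067  → 73.1086
row 9: Σ corner-gray over 12 cells = 7416  → 76.7191
Σ rows: total corner-gray = 59183  → 612.2525 mm³

612.252


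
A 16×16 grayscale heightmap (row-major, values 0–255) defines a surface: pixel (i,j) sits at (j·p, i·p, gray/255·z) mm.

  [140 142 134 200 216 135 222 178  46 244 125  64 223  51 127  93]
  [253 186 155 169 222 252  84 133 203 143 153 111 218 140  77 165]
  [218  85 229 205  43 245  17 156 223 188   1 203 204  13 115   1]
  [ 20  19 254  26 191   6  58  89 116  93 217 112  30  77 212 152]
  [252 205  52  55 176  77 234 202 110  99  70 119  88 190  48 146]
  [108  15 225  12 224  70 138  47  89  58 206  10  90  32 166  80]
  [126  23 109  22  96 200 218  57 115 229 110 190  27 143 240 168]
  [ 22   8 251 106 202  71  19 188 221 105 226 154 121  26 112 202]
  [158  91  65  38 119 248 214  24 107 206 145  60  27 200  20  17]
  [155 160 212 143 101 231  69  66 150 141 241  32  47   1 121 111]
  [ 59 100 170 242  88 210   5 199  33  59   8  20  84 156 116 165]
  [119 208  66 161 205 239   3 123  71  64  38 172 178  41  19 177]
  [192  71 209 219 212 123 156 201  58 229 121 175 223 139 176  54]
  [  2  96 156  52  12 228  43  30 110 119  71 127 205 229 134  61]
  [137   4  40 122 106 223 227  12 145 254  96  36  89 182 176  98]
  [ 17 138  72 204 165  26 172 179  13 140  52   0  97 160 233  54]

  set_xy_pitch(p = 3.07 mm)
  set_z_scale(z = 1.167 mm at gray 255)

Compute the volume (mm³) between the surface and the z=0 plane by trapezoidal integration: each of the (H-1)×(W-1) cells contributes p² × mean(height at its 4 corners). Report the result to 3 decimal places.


1208.839

height_mm = gray/255 × 1.167; cell vol = 3.07² × mean(4 corners)
unit = 3.07² × 1.167 / (4×255) = 0.0107832 mm³ per gray-sum
row 0: Σ corner-gray over 15 cells = 9357  → 100.8984
row 1: Σ corner-gray over 15 cells = 8983  → 96.8654
row 2: Σ corner-gray over 15 cells = 7245  → 78.1242
row 3: Σ corner-gray over 15 cells = 7020  → 75.6980
row 4: Σ corner-gray over 15 cells = 6800  → 73.3257
row 5: Σ corner-gray over 15 cells = 6804  → 73.3689
row 6: Σ corner-gray over 15 cells = 7696  → 82.9875
row 7: Σ corner-gray over 15 cells = 7147  → 77.0675
row 8: Σ corner-gray over 15 cells = 6999  → 75.4716
row 9: Σ corner-gray over 15 cells = 6900  → 74.4040
row 10: Σ corner-gray over 15 cells = 6676  → 71.9886
row 11: Σ corner-gray over 15 cells = 8342  → 89.9534
row 12: Σ corner-gray over 15 cells = 8157  → 87.9585
row 13: Σ corner-gray over 15 cells = 6946  → 74.9001
row 14: Σ corner-gray over 15 cells = 7032  → 75.8274
Σ rows: total corner-gray = 112104  → 1208.8392 mm³


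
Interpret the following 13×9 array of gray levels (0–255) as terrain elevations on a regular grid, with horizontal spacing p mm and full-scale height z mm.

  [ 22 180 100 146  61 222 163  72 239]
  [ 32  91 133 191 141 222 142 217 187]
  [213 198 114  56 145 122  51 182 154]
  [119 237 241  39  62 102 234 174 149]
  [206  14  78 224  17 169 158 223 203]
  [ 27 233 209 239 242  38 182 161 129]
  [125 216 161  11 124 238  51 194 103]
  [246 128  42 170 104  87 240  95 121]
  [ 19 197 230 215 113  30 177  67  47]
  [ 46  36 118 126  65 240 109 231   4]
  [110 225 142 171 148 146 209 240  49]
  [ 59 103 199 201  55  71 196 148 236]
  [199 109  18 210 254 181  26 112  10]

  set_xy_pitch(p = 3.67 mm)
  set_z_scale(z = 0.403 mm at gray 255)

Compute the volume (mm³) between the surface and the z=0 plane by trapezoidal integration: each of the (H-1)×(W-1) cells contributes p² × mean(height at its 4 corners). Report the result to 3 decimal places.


291.333

height_mm = gray/255 × 0.403; cell vol = 3.67² × mean(4 corners)
unit = 3.67² × 0.403 / (4×255) = 0.00532154 mm³ per gray-sum
row 0: Σ corner-gray over 8 cells = 4642  → 24.7026
row 1: Σ corner-gray over 8 cells = 4596  → 24.4578
row 2: Σ corner-gray over 8 cells = 4549  → 24.2077
row 3: Σ corner-gray over 8 cells = 4621  → 24.5908
row 4: Σ corner-gray over 8 cells = 4939  → 26.2831
row 5: Σ corner-gray over 8 cells = 4982  → 26.5119
row 6: Σ corner-gray over 8 cells = 4317  → 22.9731
row 7: Σ corner-gray over 8 cells = 4223  → 22.4728
row 8: Σ corner-gray over 8 cells = 4024  → 21.4139
row 9: Σ corner-gray over 8 cells = 4621  → 24.5908
row 10: Σ corner-gray over 8 cells = 4962  → 26.4055
row 11: Σ corner-gray over 8 cells = 4270  → 22.7230
Σ rows: total corner-gray = 54746  → 291.3328 mm³


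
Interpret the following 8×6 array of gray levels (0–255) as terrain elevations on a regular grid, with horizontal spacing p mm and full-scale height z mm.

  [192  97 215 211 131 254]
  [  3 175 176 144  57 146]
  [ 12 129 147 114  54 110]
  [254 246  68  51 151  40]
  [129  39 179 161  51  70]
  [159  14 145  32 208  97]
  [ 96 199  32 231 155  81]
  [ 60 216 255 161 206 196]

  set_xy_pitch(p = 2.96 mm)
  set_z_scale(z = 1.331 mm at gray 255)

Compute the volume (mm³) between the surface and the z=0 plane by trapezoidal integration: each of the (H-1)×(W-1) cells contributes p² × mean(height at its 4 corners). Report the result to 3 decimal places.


204.788

height_mm = gray/255 × 1.331; cell vol = 2.96² × mean(4 corners)
unit = 2.96² × 1.331 / (4×255) = 0.011433 mm³ per gray-sum
row 0: Σ corner-gray over 5 cells = 3007  → 34.3791
row 1: Σ corner-gray over 5 cells = 2263  → 25.8729
row 2: Σ corner-gray over 5 cells = 2336  → 26.7076
row 3: Σ corner-gray over 5 cells = 2385  → 27.2678
row 4: Σ corner-gray over 5 cells = 2113  → 24.1580
row 5: Σ corner-gray over 5 cells = 2465  → 28.1824
row 6: Σ corner-gray over 5 cells = 3343  → 38.2206
Σ rows: total corner-gray = 17912  → 204.7884 mm³


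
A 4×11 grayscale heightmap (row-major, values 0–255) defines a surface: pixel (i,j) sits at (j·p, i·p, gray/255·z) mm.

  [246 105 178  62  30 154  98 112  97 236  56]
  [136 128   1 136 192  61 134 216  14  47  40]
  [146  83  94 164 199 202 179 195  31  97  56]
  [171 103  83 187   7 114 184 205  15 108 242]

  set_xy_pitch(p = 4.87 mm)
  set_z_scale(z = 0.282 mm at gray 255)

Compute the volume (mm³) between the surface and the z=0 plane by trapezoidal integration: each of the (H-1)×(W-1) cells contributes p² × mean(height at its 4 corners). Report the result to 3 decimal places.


93.890

height_mm = gray/255 × 0.282; cell vol = 4.87² × mean(4 corners)
unit = 4.87² × 0.282 / (4×255) = 0.00655703 mm³ per gray-sum
row 0: Σ corner-gray over 10 cells = 4480  → 29.3755
row 1: Σ corner-gray over 10 cells = 4724  → 30.9754
row 2: Σ corner-gray over 10 cells = 5115  → 33.5392
Σ rows: total corner-gray = 14319  → 93.8900 mm³


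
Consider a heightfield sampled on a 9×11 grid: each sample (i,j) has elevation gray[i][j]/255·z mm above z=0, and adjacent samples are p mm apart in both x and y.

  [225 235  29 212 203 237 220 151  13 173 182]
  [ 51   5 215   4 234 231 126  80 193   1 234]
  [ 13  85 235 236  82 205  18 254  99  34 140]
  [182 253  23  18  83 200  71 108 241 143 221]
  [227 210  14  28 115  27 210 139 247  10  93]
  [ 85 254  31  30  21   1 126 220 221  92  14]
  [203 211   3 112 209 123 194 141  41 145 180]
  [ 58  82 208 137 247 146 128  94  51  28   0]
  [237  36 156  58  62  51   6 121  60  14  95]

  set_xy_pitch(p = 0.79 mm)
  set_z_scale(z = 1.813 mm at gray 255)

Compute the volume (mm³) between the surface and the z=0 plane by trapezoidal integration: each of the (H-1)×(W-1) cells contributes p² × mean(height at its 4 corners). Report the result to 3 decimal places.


43.604

height_mm = gray/255 × 1.813; cell vol = 0.79² × mean(4 corners)
unit = 0.79² × 1.813 / (4×255) = 0.00110931 mm³ per gray-sum
row 0: Σ corner-gray over 10 cells = 5816  → 6.4517
row 1: Σ corner-gray over 10 cells = 5112  → 5.6708
row 2: Σ corner-gray over 10 cells = 5332  → 5.9148
row 3: Σ corner-gray over 10 cells = 5003  → 5.5499
row 4: Σ corner-gray over 10 cells = 4411  → 4.8932
row 5: Σ corner-gray over 10 cells = 4832  → 5.3602
row 6: Σ corner-gray over 10 cells = 5041  → 5.5920
row 7: Σ corner-gray over 10 cells = 3760  → 4.1710
Σ rows: total corner-gray = 39307  → 43.6035 mm³


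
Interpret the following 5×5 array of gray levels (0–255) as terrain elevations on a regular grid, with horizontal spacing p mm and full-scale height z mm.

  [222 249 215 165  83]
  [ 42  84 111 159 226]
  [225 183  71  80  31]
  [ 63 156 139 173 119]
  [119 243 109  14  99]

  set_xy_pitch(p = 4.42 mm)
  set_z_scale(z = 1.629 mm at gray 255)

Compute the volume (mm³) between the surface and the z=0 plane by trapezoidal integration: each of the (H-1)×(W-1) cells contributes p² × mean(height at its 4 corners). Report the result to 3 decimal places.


266.735

height_mm = gray/255 × 1.629; cell vol = 4.42² × mean(4 corners)
unit = 4.42² × 1.629 / (4×255) = 0.0312008 mm³ per gray-sum
row 0: Σ corner-gray over 4 cells = 2539  → 79.2188
row 1: Σ corner-gray over 4 cells = 1900  → 59.2815
row 2: Σ corner-gray over 4 cells = 2042  → 63.7120
row 3: Σ corner-gray over 4 cells = 2068  → 64.5232
Σ rows: total corner-gray = 8549  → 266.7355 mm³


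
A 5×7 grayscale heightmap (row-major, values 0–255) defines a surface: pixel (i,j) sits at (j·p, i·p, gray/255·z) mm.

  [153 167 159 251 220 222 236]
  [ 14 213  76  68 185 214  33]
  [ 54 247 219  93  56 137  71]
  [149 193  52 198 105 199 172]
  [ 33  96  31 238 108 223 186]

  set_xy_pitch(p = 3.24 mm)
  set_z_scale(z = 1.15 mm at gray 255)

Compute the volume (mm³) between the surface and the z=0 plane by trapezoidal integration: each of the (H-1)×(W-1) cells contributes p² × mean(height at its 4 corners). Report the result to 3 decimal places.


166.218

height_mm = gray/255 × 1.15; cell vol = 3.24² × mean(4 corners)
unit = 3.24² × 1.15 / (4×255) = 0.0118355 mm³ per gray-sum
row 0: Σ corner-gray over 6 cells = 3986  → 47.1764
row 1: Σ corner-gray over 6 cells = 3188  → 37.7317
row 2: Σ corner-gray over 6 cells = 3444  → 40.7616
row 3: Σ corner-gray over 6 cells = 3426  → 40.5485
Σ rows: total corner-gray = 14044  → 166.2182 mm³


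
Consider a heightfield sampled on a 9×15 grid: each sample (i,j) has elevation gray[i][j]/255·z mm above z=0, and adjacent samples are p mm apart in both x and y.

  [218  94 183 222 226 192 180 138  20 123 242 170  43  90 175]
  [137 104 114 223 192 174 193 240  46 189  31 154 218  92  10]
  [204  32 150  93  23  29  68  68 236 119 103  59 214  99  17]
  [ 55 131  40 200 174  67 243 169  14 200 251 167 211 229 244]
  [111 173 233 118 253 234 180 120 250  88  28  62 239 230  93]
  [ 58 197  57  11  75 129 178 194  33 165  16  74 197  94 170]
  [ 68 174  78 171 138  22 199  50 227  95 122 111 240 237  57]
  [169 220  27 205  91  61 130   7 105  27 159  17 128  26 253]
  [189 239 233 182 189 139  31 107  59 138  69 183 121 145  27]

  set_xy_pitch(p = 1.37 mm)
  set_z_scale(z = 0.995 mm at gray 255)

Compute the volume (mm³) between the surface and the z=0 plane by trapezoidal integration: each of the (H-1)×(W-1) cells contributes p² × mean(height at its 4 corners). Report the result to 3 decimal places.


109.182

height_mm = gray/255 × 0.995; cell vol = 1.37² × mean(4 corners)
unit = 1.37² × 0.995 / (4×255) = 0.0018309 mm³ per gray-sum
row 0: Σ corner-gray over 14 cells = 8326  → 15.2441
row 1: Σ corner-gray over 14 cells = 6894  → 12.6222
row 2: Σ corner-gray over 14 cells = 7298  → 13.3619
row 3: Σ corner-gray over 14 cells = 9111  → 16.6813
row 4: Σ corner-gray over 14 cells = 7688  → 14.0759
row 5: Σ corner-gray over 14 cells = 6921  → 12.6716
row 6: Σ corner-gray over 14 cells = 6681  → 12.2322
row 7: Σ corner-gray over 14 cells = 6714  → 12.2926
Σ rows: total corner-gray = 59633  → 109.1819 mm³


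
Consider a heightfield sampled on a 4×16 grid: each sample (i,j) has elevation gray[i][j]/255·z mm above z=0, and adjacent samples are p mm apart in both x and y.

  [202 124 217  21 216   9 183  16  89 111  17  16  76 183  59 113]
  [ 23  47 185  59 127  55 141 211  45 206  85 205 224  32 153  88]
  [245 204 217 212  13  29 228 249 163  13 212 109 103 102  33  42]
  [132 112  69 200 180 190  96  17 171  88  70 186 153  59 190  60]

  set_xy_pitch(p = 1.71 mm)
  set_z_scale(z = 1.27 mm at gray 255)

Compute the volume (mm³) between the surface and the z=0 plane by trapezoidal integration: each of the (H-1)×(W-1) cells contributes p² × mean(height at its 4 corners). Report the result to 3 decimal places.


80.778

height_mm = gray/255 × 1.27; cell vol = 1.71² × mean(4 corners)
unit = 1.71² × 1.27 / (4×255) = 0.00364079 mm³ per gray-sum
row 0: Σ corner-gray over 15 cells = 6650  → 24.2113
row 1: Σ corner-gray over 15 cells = 7722  → 28.1142
row 2: Σ corner-gray over 15 cells = 7815  → 28.4528
Σ rows: total corner-gray = 22187  → 80.7782 mm³


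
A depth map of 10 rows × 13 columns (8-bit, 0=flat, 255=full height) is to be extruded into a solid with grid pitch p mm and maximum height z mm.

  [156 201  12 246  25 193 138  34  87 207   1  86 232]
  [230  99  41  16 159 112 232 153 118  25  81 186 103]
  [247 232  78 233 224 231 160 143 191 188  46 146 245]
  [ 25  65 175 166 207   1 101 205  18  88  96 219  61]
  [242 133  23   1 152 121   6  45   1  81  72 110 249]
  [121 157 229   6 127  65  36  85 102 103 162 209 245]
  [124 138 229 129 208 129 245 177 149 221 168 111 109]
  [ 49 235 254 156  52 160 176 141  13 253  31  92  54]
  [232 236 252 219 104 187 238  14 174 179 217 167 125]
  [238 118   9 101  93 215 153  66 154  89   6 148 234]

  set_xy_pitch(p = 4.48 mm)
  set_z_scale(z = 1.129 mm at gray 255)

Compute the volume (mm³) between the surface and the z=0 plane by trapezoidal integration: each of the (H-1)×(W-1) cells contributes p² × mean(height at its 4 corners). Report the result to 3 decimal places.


1293.057

height_mm = gray/255 × 1.129; cell vol = 4.48² × mean(4 corners)
unit = 4.48² × 1.129 / (4×255) = 0.0222152 mm³ per gray-sum
row 0: Σ corner-gray over 12 cells = 5625  → 124.9604
row 1: Σ corner-gray over 12 cells = 7013  → 155.7950
row 2: Σ corner-gray over 12 cells = 7004  → 155.5951
row 3: Σ corner-gray over 12 cells = 4749  → 105.4999
row 4: Σ corner-gray over 12 cells = 4909  → 109.0543
row 5: Σ corner-gray over 12 cells = 6969  → 154.8176
row 6: Σ corner-gray over 12 cells = 7270  → 161.5043
row 7: Σ corner-gray over 12 cells = 7560  → 167.9467
row 8: Σ corner-gray over 12 cells = 7107  → 157.8833
Σ rows: total corner-gray = 58206  → 1293.0567 mm³


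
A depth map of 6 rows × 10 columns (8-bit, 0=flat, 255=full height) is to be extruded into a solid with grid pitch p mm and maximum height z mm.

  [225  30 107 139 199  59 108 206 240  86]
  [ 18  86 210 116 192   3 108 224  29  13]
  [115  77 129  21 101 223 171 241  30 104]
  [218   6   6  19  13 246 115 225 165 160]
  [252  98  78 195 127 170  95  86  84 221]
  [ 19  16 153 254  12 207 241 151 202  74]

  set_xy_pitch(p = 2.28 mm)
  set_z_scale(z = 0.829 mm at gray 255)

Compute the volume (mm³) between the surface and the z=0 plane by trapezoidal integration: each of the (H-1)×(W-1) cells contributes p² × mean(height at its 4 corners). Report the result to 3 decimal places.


height_mm = gray/255 × 0.829; cell vol = 2.28² × mean(4 corners)
unit = 2.28² × 0.829 / (4×255) = 0.00422497 mm³ per gray-sum
row 0: Σ corner-gray over 9 cells = 4454  → 18.8180
row 1: Σ corner-gray over 9 cells = 4172  → 17.6266
row 2: Σ corner-gray over 9 cells = 4173  → 17.6308
row 3: Σ corner-gray over 9 cells = 4307  → 18.1970
row 4: Σ corner-gray over 9 cells = 4904  → 20.7193
Σ rows: total corner-gray = 22010  → 92.9917 mm³

92.992


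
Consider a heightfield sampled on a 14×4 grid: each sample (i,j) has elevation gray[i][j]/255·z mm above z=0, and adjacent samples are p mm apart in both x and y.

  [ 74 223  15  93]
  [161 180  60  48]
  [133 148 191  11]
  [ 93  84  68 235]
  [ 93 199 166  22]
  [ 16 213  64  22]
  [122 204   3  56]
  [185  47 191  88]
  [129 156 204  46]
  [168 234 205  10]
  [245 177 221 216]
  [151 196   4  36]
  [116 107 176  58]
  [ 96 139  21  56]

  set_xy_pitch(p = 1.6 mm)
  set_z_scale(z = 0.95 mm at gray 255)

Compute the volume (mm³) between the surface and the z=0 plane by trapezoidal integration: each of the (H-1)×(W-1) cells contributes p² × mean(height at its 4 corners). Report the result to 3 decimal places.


height_mm = gray/255 × 0.95; cell vol = 1.6² × mean(4 corners)
unit = 1.6² × 0.95 / (4×255) = 0.00238431 mm³ per gray-sum
row 0: Σ corner-gray over 3 cells = 1332  → 3.1759
row 1: Σ corner-gray over 3 cells = 1511  → 3.6027
row 2: Σ corner-gray over 3 cells = 1454  → 3.4668
row 3: Σ corner-gray over 3 cells = 1477  → 3.5216
row 4: Σ corner-gray over 3 cells = 1437  → 3.4263
row 5: Σ corner-gray over 3 cells = 1184  → 2.8230
row 6: Σ corner-gray over 3 cells = 1341  → 3.1974
row 7: Σ corner-gray over 3 cells = 1644  → 3.9198
row 8: Σ corner-gray over 3 cells = 1951  → 4.6518
row 9: Σ corner-gray over 3 cells = 2313  → 5.5149
row 10: Σ corner-gray over 3 cells = 1844  → 4.3967
row 11: Σ corner-gray over 3 cells = 1327  → 3.1640
row 12: Σ corner-gray over 3 cells = 1212  → 2.8898
Σ rows: total corner-gray = 20027  → 47.7507 mm³

47.751


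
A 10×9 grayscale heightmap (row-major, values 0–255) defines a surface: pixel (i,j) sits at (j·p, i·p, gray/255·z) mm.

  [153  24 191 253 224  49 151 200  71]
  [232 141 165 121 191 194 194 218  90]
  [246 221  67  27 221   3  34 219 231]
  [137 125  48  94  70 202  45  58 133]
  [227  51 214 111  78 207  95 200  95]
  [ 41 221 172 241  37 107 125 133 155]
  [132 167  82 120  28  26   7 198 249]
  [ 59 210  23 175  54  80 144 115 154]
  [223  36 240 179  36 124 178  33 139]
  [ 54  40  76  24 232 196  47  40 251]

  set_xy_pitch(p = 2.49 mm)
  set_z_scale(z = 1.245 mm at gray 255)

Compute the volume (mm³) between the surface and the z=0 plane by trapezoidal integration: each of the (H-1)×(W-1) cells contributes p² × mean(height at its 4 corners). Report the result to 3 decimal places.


277.957

height_mm = gray/255 × 1.245; cell vol = 2.49² × mean(4 corners)
unit = 2.49² × 1.245 / (4×255) = 0.00756777 mm³ per gray-sum
row 0: Σ corner-gray over 8 cells = 5178  → 39.1859
row 1: Σ corner-gray over 8 cells = 4831  → 36.5599
row 2: Σ corner-gray over 8 cells = 3615  → 27.3575
row 3: Σ corner-gray over 8 cells = 3788  → 28.6667
row 4: Σ corner-gray over 8 cells = 4502  → 34.0701
row 5: Σ corner-gray over 8 cells = 3905  → 29.5521
row 6: Σ corner-gray over 8 cells = 3452  → 26.1239
row 7: Σ corner-gray over 8 cells = 3829  → 28.9770
row 8: Σ corner-gray over 8 cells = 3629  → 27.4634
Σ rows: total corner-gray = 36729  → 277.9566 mm³


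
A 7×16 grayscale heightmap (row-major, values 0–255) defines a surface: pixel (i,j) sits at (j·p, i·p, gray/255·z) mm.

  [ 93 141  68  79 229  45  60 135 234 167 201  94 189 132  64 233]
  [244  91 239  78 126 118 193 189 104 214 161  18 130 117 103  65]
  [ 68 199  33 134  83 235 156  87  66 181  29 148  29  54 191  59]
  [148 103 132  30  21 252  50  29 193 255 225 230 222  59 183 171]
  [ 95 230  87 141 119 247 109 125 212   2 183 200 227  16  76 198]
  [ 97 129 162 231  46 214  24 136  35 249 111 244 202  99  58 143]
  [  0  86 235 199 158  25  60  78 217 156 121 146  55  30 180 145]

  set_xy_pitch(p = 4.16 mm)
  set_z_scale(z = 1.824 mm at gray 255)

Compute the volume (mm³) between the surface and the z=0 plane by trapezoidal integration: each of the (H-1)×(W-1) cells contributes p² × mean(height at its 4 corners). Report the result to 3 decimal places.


1480.201

height_mm = gray/255 × 1.824; cell vol = 4.16² × mean(4 corners)
unit = 4.16² × 1.824 / (4×255) = 0.0309465 mm³ per gray-sum
row 0: Σ corner-gray over 15 cells = 8073  → 249.8310
row 1: Σ corner-gray over 15 cells = 7448  → 230.4894
row 2: Σ corner-gray over 15 cells = 7664  → 237.1739
row 3: Σ corner-gray over 15 cells = 8528  → 263.9116
row 4: Σ corner-gray over 15 cells = 8361  → 258.7436
row 5: Σ corner-gray over 15 cells = 7757  → 240.0519
Σ rows: total corner-gray = 47831  → 1480.2013 mm³


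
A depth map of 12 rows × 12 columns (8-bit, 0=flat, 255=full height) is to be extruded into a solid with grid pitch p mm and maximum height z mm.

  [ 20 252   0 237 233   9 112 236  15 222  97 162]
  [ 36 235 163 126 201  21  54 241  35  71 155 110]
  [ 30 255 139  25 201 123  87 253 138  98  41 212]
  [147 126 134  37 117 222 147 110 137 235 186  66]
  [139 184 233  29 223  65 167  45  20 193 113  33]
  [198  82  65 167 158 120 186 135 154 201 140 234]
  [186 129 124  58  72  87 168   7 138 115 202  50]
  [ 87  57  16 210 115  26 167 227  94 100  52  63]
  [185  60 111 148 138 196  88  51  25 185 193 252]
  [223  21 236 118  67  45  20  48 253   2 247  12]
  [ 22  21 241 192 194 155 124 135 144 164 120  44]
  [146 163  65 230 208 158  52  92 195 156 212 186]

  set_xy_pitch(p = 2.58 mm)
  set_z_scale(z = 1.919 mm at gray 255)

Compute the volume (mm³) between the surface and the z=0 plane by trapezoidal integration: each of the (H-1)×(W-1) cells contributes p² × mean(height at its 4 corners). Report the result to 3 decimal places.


height_mm = gray/255 × 1.919; cell vol = 2.58² × mean(4 corners)
unit = 2.58² × 1.919 / (4×255) = 0.0125232 mm³ per gray-sum
row 0: Σ corner-gray over 11 cells = 5758  → 72.1084
row 1: Σ corner-gray over 11 cells = 5712  → 71.5323
row 2: Σ corner-gray over 11 cells = 6077  → 76.1033
row 3: Σ corner-gray over 11 cells = 5831  → 73.0226
row 4: Σ corner-gray over 11 cells = 5964  → 74.6882
row 5: Σ corner-gray over 11 cells = 5684  → 71.1817
row 6: Σ corner-gray over 11 cells = 4714  → 59.0342
row 7: Σ corner-gray over 11 cells = 5105  → 63.9308
row 8: Σ corner-gray over 11 cells = 5176  → 64.8199
row 9: Σ corner-gray over 11 cells = 5395  → 67.5625
row 10: Σ corner-gray over 11 cells = 6440  → 80.6492
Σ rows: total corner-gray = 61856  → 774.6331 mm³

774.633


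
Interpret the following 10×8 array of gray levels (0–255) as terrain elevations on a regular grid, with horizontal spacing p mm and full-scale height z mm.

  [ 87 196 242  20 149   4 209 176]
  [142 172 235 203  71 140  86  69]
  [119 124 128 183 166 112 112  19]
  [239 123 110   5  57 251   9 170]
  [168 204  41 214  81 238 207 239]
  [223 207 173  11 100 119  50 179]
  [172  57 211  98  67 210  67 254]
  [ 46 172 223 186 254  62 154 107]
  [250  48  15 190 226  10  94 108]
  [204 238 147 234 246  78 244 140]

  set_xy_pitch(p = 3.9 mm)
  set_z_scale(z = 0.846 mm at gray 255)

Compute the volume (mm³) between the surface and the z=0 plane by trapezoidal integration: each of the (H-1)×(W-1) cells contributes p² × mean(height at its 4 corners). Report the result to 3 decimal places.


438.169

height_mm = gray/255 × 0.846; cell vol = 3.9² × mean(4 corners)
unit = 3.9² × 0.846 / (4×255) = 0.0126154 mm³ per gray-sum
row 0: Σ corner-gray over 7 cells = 3928  → 49.5531
row 1: Σ corner-gray over 7 cells = 3813  → 48.1023
row 2: Σ corner-gray over 7 cells = 3307  → 41.7190
row 3: Σ corner-gray over 7 cells = 3896  → 49.1494
row 4: Σ corner-gray over 7 cells = 4099  → 51.7103
row 5: Σ corner-gray over 7 cells = 3568  → 45.0116
row 6: Σ corner-gray over 7 cells = 4101  → 51.7356
row 7: Σ corner-gray over 7 cells = 3779  → 47.6734
row 8: Σ corner-gray over 7 cells = 4242  → 53.5143
Σ rows: total corner-gray = 34733  → 438.1691 mm³


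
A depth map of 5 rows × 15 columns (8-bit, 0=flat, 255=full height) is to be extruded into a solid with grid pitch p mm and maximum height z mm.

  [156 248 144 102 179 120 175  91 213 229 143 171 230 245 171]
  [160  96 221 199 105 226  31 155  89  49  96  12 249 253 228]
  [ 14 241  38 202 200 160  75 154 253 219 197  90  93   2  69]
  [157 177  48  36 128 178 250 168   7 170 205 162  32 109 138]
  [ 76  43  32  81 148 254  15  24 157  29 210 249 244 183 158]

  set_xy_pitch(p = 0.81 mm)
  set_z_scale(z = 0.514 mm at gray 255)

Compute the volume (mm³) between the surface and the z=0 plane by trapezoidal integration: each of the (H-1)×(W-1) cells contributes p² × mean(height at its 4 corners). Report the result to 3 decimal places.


height_mm = gray/255 × 0.514; cell vol = 0.81² × mean(4 corners)
unit = 0.81² × 0.514 / (4×255) = 0.000330623 mm³ per gray-sum
row 0: Σ corner-gray over 14 cells = 8857  → 2.9283
row 1: Σ corner-gray over 14 cells = 7881  → 2.6056
row 2: Σ corner-gray over 14 cells = 7566  → 2.5015
row 3: Σ corner-gray over 14 cells = 7207  → 2.3828
Σ rows: total corner-gray = 31511  → 10.4183 mm³

10.418


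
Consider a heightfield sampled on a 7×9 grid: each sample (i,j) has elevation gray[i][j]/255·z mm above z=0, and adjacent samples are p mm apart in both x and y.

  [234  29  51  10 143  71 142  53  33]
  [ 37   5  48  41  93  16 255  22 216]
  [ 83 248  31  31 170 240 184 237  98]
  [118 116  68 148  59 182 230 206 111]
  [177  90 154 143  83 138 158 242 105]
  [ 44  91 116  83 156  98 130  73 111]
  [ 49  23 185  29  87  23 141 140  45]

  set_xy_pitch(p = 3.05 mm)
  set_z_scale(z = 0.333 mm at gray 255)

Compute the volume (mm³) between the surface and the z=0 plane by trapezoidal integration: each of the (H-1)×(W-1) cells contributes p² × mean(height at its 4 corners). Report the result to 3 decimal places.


height_mm = gray/255 × 0.333; cell vol = 3.05² × mean(4 corners)
unit = 3.05² × 0.333 / (4×255) = 0.00303699 mm³ per gray-sum
row 0: Σ corner-gray over 8 cells = 2478  → 7.5257
row 1: Σ corner-gray over 8 cells = 3676  → 11.1640
row 2: Σ corner-gray over 8 cells = 4710  → 14.3042
row 3: Σ corner-gray over 8 cells = 4545  → 13.8031
row 4: Σ corner-gray over 8 cells = 3947  → 11.9870
row 5: Σ corner-gray over 8 cells = 2999  → 9.1079
Σ rows: total corner-gray = 22355  → 67.8920 mm³

67.892


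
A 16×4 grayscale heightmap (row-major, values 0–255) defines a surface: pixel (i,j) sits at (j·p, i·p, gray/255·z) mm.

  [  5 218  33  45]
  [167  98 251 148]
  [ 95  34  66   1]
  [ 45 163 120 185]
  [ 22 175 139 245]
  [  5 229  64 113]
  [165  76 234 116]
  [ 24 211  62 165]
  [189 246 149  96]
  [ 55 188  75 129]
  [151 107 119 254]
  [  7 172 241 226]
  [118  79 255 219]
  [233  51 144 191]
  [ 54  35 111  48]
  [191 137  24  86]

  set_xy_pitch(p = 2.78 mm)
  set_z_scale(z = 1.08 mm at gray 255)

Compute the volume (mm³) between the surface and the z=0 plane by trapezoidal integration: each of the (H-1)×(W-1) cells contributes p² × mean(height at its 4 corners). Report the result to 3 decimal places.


height_mm = gray/255 × 1.08; cell vol = 2.78² × mean(4 corners)
unit = 2.78² × 1.08 / (4×255) = 0.00818301 mm³ per gray-sum
row 0: Σ corner-gray over 3 cells = 1565  → 12.8064
row 1: Σ corner-gray over 3 cells = 1309  → 10.7116
row 2: Σ corner-gray over 3 cells = 1092  → 8.9358
row 3: Σ corner-gray over 3 cells = 1691  → 13.8375
row 4: Σ corner-gray over 3 cells = 1599  → 13.0846
row 5: Σ corner-gray over 3 cells = 1605  → 13.1337
row 6: Σ corner-gray over 3 cells = 1636  → 13.3874
row 7: Σ corner-gray over 3 cells = 1810  → 14.8113
row 8: Σ corner-gray over 3 cells = 1785  → 14.6067
row 9: Σ corner-gray over 3 cells = 1567  → 12.8228
row 10: Σ corner-gray over 3 cells = 1916  → 15.6787
row 11: Σ corner-gray over 3 cells = 2064  → 16.8897
row 12: Σ corner-gray over 3 cells = 1819  → 14.8849
row 13: Σ corner-gray over 3 cells = 1208  → 9.8851
row 14: Σ corner-gray over 3 cells = 993  → 8.1257
Σ rows: total corner-gray = 23659  → 193.6019 mm³

193.602


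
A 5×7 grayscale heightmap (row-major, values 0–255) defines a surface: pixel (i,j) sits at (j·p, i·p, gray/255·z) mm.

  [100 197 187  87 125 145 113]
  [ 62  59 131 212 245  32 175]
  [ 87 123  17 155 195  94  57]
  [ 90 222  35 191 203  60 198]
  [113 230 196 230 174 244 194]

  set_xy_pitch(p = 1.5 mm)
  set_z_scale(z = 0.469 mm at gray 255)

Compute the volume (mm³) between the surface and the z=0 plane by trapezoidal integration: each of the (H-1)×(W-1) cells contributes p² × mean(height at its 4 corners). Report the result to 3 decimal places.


height_mm = gray/255 × 0.469; cell vol = 1.5² × mean(4 corners)
unit = 1.5² × 0.469 / (4×255) = 0.00103456 mm³ per gray-sum
row 0: Σ corner-gray over 6 cells = 3290  → 3.4037
row 1: Σ corner-gray over 6 cells = 2907  → 3.0075
row 2: Σ corner-gray over 6 cells = 3022  → 3.1264
row 3: Σ corner-gray over 6 cells = 4165  → 4.3089
Σ rows: total corner-gray = 13384  → 13.8465 mm³

13.847


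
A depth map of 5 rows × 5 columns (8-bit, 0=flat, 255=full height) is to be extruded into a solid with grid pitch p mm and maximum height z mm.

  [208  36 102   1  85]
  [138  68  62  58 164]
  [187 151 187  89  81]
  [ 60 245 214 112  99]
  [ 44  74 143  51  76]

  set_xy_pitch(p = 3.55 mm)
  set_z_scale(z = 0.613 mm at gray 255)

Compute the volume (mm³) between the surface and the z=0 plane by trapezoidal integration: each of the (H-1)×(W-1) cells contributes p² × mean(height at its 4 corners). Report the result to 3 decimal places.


56.266

height_mm = gray/255 × 0.613; cell vol = 3.55² × mean(4 corners)
unit = 3.55² × 0.613 / (4×255) = 0.00757386 mm³ per gray-sum
row 0: Σ corner-gray over 4 cells = 1249  → 9.4597
row 1: Σ corner-gray over 4 cells = 1800  → 13.6329
row 2: Σ corner-gray over 4 cells = 2423  → 18.3515
row 3: Σ corner-gray over 4 cells = 1957  → 14.8220
Σ rows: total corner-gray = 7429  → 56.2662 mm³


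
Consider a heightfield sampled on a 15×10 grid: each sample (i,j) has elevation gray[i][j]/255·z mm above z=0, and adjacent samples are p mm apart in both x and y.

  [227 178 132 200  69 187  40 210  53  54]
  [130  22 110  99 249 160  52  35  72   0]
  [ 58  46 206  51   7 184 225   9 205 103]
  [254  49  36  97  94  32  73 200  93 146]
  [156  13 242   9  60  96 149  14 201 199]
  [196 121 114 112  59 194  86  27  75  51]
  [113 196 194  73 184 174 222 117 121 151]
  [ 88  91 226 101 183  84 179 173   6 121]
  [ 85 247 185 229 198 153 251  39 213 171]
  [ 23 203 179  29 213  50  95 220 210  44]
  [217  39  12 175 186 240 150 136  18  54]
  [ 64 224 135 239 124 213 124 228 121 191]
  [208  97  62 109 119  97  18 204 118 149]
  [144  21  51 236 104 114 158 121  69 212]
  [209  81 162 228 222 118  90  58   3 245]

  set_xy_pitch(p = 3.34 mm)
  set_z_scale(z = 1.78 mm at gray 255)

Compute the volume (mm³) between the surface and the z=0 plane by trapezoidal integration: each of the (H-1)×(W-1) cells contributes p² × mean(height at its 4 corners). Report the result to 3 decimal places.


height_mm = gray/255 × 1.78; cell vol = 3.34² × mean(4 corners)
unit = 3.34² × 1.78 / (4×255) = 0.0194676 mm³ per gray-sum
row 0: Σ corner-gray over 9 cells = 4147  → 80.7322
row 1: Σ corner-gray over 9 cells = 3755  → 73.1009
row 2: Σ corner-gray over 9 cells = 3775  → 73.4902
row 3: Σ corner-gray over 9 cells = 3671  → 71.4656
row 4: Σ corner-gray over 9 cells = 3746  → 72.9257
row 5: Σ corner-gray over 9 cells = 4649  → 90.5049
row 6: Σ corner-gray over 9 cells = 5121  → 99.6937
row 7: Σ corner-gray over 9 cells = 5581  → 108.6488
row 8: Σ corner-gray over 9 cells = 5751  → 111.9583
row 9: Σ corner-gray over 9 cells = 4648  → 90.4855
row 10: Σ corner-gray over 9 cells = 5254  → 102.2829
row 11: Σ corner-gray over 9 cells = 5076  → 98.8176
row 12: Σ corner-gray over 9 cells = 4109  → 79.9924
row 13: Σ corner-gray over 9 cells = 4482  → 87.2539
Σ rows: total corner-gray = 63765  → 1241.3525 mm³

1241.353
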